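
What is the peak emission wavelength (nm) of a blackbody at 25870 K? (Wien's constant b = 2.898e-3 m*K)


lam_max = b / T = 2.898e-3 / 25870 = 1.120e-07 m = 112.0216 nm

112.0216 nm


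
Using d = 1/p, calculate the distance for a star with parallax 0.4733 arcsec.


d = 1/p = 1/0.4733 = 2.1128

2.1128 pc


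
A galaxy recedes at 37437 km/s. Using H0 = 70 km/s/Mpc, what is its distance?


d = v / H0 = 37437 / 70 = 534.8143

534.8143 Mpc


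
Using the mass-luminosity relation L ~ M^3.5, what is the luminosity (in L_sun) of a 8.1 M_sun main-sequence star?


L/L_sun = (M/M_sun)^3.5 = 8.1^3.5 = 1512.5076

1512.5076 L_sun


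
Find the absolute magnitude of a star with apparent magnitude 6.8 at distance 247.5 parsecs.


M = m - 5*log10(d) + 5 = 6.8 - 5*log10(247.5) + 5 = -0.1679

-0.1679


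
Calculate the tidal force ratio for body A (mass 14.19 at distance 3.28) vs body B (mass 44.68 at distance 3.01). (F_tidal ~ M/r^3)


Ratio = (M1/r1^3) / (M2/r2^3) = (14.19/3.28^3) / (44.68/3.01^3) = 0.2454

0.2454


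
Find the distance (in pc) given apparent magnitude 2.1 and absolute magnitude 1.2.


d = 10^((m - M + 5)/5) = 10^((2.1 - 1.2 + 5)/5) = 15.1356

15.1356 pc


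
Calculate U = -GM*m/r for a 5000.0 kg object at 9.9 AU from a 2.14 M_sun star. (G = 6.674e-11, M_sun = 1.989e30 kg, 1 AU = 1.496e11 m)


M = 2.14 * 1.989e30 kg = 4.25646e+30 kg; r = 9.9 AU * 1.496e11 m/AU = 1.48104e+12 m. U = -GM*m/r = -(6.674e-11 * 4.25646e+30 * 5000.0) / 1.48104e+12 = -9.590e+11

-9.590e+11 J


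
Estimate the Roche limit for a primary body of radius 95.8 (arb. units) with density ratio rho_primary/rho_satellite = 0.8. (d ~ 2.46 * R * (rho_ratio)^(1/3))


d_Roche = 2.46 * 95.8 * 0.8^(1/3) = 218.7748

218.7748


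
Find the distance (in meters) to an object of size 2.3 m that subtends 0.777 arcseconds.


D = size / theta_rad, theta_rad = 0.777 * pi/(180*3600) = 3.767e-06, D = 610565.0635

610565.0635 m


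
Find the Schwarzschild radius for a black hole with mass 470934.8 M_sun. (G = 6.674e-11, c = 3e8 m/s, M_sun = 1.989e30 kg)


M = 470934.8 * 1.989e30 kg = 9.366893172e+35 kg. rs = 2GM/c^2 = 2 * 6.674e-11 * 9.366893172e+35 / (3e8)^2 = 1.389e+09

1.389e+09 m


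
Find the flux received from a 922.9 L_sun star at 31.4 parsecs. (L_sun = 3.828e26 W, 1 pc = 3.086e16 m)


F = L / (4*pi*d^2) = 3.533e+29 / (4*pi*(9.690e+17)^2) = 2.994e-08

2.994e-08 W/m^2


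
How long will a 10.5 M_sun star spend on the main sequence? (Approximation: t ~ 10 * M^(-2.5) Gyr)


t = 10 * M^(-2.5) = 10 * 10.5^(-2.5) = 0.028

0.028 Gyr


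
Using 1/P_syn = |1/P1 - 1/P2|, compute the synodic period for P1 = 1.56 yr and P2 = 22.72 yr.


1/P_syn = |1/P1 - 1/P2| = |1/1.56 - 1/22.72| => P_syn = 1.675

1.675 years


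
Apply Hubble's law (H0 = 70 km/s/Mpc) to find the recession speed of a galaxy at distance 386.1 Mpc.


v = H0 * d = 70 * 386.1 = 27027.0

27027.0 km/s


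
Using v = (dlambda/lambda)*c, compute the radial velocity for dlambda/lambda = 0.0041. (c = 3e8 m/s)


v = (dlambda/lambda) * c = 0.0041 * 3e8 = 1.230e+06

1.230e+06 m/s


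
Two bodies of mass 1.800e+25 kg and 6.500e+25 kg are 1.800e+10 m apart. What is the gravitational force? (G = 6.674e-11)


F = G*m1*m2/r^2 = 6.674e-11 * 1.800e+25 * 6.500e+25 / (1.800e+10)^2 = 6.674e-11 * 1.170e+51 / 3.240e+20 = 2.410e+20

2.410e+20 N


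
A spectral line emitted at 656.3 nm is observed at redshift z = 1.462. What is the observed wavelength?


lam_obs = lam_emit * (1 + z) = 656.3 * (1 + 1.462) = 1615.8106

1615.8106 nm


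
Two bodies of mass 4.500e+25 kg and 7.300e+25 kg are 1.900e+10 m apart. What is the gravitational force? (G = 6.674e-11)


F = G*m1*m2/r^2 = 6.674e-11 * 4.500e+25 * 7.300e+25 / (1.900e+10)^2 = 6.674e-11 * 3.285e+51 / 3.610e+20 = 6.073e+20

6.073e+20 N


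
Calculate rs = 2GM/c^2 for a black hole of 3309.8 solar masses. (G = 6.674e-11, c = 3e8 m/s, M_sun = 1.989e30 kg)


M = 3309.8 * 1.989e30 kg = 6.5831922e+33 kg. rs = 2GM/c^2 = 2 * 6.674e-11 * 6.5831922e+33 / (3e8)^2 = 9.764e+06

9.764e+06 m


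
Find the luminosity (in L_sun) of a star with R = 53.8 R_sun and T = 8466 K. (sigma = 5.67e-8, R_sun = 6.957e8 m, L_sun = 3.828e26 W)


R = 53.8 * 6.957e8 m = 3.742866e+10 m. L = 4*pi*R^2*sigma*T^4 = 4*pi*(3.742866e+10)^2 * 5.67e-8 * 8466^4 = 5.127604707e+30 W. L/L_sun = 5.127604707e+30 / 3.828e26 = 13394.9966

13394.9966 L_sun


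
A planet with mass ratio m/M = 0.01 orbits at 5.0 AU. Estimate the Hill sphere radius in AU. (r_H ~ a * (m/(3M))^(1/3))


r_H = a * (m/3M)^(1/3) = 5.0 * (0.01/3)^(1/3) = 0.7469

0.7469 AU


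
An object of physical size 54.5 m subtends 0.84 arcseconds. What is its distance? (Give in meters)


D = size / theta_rad, theta_rad = 0.84 * pi/(180*3600) = 4.072e-06, D = 1.338e+07

1.338e+07 m


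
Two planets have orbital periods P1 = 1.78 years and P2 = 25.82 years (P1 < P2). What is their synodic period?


1/P_syn = |1/P1 - 1/P2| = |1/1.78 - 1/25.82| => P_syn = 1.9118

1.9118 years


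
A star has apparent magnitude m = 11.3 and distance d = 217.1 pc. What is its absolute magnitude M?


M = m - 5*log10(d) + 5 = 11.3 - 5*log10(217.1) + 5 = 4.6167

4.6167


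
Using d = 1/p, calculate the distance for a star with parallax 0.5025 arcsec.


d = 1/p = 1/0.5025 = 1.99

1.99 pc


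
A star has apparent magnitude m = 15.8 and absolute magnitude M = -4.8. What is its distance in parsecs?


d = 10^((m - M + 5)/5) = 10^((15.8 - -4.8 + 5)/5) = 131825.6739

131825.6739 pc


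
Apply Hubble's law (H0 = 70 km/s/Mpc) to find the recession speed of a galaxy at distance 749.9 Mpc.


v = H0 * d = 70 * 749.9 = 52493.0

52493.0 km/s


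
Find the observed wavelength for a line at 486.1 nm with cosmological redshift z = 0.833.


lam_obs = lam_emit * (1 + z) = 486.1 * (1 + 0.833) = 891.0213

891.0213 nm


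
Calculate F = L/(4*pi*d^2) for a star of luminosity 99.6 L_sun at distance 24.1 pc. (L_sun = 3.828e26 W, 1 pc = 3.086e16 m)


F = L / (4*pi*d^2) = 3.813e+28 / (4*pi*(7.437e+17)^2) = 5.485e-09

5.485e-09 W/m^2


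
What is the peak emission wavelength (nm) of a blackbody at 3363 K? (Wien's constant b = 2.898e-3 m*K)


lam_max = b / T = 2.898e-3 / 3363 = 8.617e-07 m = 861.7306 nm

861.7306 nm


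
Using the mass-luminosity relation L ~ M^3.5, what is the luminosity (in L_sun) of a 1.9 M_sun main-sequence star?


L/L_sun = (M/M_sun)^3.5 = 1.9^3.5 = 9.4545

9.4545 L_sun


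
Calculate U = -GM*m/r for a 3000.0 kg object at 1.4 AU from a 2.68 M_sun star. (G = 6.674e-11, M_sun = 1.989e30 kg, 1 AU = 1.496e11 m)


M = 2.68 * 1.989e30 kg = 5.33052e+30 kg; r = 1.4 AU * 1.496e11 m/AU = 2.0944e+11 m. U = -GM*m/r = -(6.674e-11 * 5.33052e+30 * 3000.0) / 2.0944e+11 = -5.096e+12

-5.096e+12 J


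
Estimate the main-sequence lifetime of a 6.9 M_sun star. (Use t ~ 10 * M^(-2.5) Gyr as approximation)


t = 10 * M^(-2.5) = 10 * 6.9^(-2.5) = 0.08

0.08 Gyr


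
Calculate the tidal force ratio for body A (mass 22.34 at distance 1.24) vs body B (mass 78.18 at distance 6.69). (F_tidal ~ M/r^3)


Ratio = (M1/r1^3) / (M2/r2^3) = (22.34/1.24^3) / (78.18/6.69^3) = 44.8746

44.8746


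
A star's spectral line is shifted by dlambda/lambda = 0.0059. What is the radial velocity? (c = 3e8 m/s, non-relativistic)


v = (dlambda/lambda) * c = 0.0059 * 3e8 = 1.770e+06

1.770e+06 m/s


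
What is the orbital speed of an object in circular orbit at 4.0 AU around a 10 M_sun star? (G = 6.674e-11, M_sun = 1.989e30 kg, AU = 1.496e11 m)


v = sqrt(GM/r) = sqrt(6.674e-11 * 1.989e+31 / 5.984e+11) = 47099.3269

47099.3269 m/s


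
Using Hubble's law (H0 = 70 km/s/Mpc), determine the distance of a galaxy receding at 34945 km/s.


d = v / H0 = 34945 / 70 = 499.2143

499.2143 Mpc


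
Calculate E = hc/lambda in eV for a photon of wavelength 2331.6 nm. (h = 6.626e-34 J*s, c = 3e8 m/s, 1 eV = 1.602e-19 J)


E = hc/lambda = 6.626e-34 * 3e8 / 2.332e-06 = 8.525e-20 J = 0.5322 eV

0.5322 eV


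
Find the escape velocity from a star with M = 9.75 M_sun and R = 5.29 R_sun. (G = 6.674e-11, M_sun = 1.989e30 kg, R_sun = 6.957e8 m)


M = 9.75 * 1.989e30 kg = 1.939275e+31 kg; R = 5.29 * 6.957e8 m = 3.680253e+09 m. v_esc = sqrt(2GM/R) = sqrt(2 * 6.674e-11 * 1.939275e+31 / 3.680253e+09) = 838665.853

838665.853 m/s


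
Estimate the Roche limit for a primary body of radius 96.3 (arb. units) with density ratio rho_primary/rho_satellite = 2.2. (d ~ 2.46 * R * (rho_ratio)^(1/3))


d_Roche = 2.46 * 96.3 * 2.2^(1/3) = 308.1075

308.1075


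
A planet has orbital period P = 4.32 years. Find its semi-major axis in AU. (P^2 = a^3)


a = P^(2/3) = 4.32^(2/3) = 2.6525

2.6525 AU


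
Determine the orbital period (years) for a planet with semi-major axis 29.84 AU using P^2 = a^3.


P = a^(3/2) = 29.84^1.5 = 163.004

163.004 years


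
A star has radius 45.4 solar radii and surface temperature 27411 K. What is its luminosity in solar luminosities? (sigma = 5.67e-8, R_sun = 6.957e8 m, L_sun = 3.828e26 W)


R = 45.4 * 6.957e8 m = 3.158478e+10 m. L = 4*pi*R^2*sigma*T^4 = 4*pi*(3.158478e+10)^2 * 5.67e-8 * 27411^4 = 4.012805905e+32 W. L/L_sun = 4.012805905e+32 / 3.828e26 = 1.048e+06

1.048e+06 L_sun


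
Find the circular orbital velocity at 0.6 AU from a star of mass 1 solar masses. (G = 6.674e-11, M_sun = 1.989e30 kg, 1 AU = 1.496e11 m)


v = sqrt(GM/r) = sqrt(6.674e-11 * 1.989e+30 / 8.976e+10) = 38456.4393

38456.4393 m/s


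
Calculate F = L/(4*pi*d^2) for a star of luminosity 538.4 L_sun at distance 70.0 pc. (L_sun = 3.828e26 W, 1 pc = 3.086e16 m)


F = L / (4*pi*d^2) = 2.061e+29 / (4*pi*(2.160e+18)^2) = 3.515e-09

3.515e-09 W/m^2


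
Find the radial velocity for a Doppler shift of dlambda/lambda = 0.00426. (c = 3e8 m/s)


v = (dlambda/lambda) * c = 0.00426 * 3e8 = 1.278e+06

1.278e+06 m/s


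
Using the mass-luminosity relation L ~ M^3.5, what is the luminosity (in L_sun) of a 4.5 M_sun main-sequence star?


L/L_sun = (M/M_sun)^3.5 = 4.5^3.5 = 193.3053

193.3053 L_sun


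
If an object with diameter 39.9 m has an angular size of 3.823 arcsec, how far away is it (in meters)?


D = size / theta_rad, theta_rad = 3.823 * pi/(180*3600) = 1.853e-05, D = 2.153e+06

2.153e+06 m


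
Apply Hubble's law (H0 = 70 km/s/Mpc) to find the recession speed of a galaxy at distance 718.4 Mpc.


v = H0 * d = 70 * 718.4 = 50288.0

50288.0 km/s


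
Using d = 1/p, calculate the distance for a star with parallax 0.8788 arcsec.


d = 1/p = 1/0.8788 = 1.1379

1.1379 pc


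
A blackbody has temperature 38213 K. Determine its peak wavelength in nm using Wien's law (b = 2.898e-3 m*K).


lam_max = b / T = 2.898e-3 / 38213 = 7.584e-08 m = 75.8381 nm

75.8381 nm


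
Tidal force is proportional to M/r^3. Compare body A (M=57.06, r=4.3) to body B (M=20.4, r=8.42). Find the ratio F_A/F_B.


Ratio = (M1/r1^3) / (M2/r2^3) = (57.06/4.3^3) / (20.4/8.42^3) = 21.0006

21.0006


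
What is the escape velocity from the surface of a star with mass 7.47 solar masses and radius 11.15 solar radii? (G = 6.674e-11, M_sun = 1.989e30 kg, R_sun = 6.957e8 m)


M = 7.47 * 1.989e30 kg = 1.485783e+31 kg; R = 11.15 * 6.957e8 m = 7.757055e+09 m. v_esc = sqrt(2GM/R) = sqrt(2 * 6.674e-11 * 1.485783e+31 / 7.757055e+09) = 505635.2654

505635.2654 m/s


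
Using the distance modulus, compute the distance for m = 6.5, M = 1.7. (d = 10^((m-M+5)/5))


d = 10^((m - M + 5)/5) = 10^((6.5 - 1.7 + 5)/5) = 91.2011

91.2011 pc


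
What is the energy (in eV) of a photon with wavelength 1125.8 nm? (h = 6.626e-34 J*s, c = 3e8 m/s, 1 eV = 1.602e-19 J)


E = hc/lambda = 6.626e-34 * 3e8 / 1.126e-06 = 1.766e-19 J = 1.1022 eV

1.1022 eV


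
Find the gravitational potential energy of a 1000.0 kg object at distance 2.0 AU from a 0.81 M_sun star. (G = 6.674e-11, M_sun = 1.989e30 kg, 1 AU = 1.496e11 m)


M = 0.81 * 1.989e30 kg = 1.61109e+30 kg; r = 2.0 AU * 1.496e11 m/AU = 2.992e+11 m. U = -GM*m/r = -(6.674e-11 * 1.61109e+30 * 1000.0) / 2.992e+11 = -3.594e+11

-3.594e+11 J


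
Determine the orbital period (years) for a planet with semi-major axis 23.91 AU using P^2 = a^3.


P = a^(3/2) = 23.91^1.5 = 116.9148

116.9148 years


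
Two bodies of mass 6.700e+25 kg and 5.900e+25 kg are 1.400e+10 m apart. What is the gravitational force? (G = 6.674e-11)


F = G*m1*m2/r^2 = 6.674e-11 * 6.700e+25 * 5.900e+25 / (1.400e+10)^2 = 6.674e-11 * 3.953e+51 / 1.960e+20 = 1.346e+21

1.346e+21 N


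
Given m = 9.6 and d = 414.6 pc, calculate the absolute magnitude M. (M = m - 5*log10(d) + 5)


M = m - 5*log10(d) + 5 = 9.6 - 5*log10(414.6) + 5 = 1.5119

1.5119


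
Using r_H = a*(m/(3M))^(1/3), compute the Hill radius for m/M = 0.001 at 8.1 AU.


r_H = a * (m/3M)^(1/3) = 8.1 * (0.001/3)^(1/3) = 0.5616

0.5616 AU


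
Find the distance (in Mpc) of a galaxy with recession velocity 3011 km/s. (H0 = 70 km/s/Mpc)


d = v / H0 = 3011 / 70 = 43.0143

43.0143 Mpc


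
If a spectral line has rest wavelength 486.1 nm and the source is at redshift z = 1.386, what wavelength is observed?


lam_obs = lam_emit * (1 + z) = 486.1 * (1 + 1.386) = 1159.8346

1159.8346 nm


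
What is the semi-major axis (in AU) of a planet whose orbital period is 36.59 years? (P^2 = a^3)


a = P^(2/3) = 36.59^(2/3) = 11.0215

11.0215 AU


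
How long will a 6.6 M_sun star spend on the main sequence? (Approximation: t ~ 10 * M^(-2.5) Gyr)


t = 10 * M^(-2.5) = 10 * 6.6^(-2.5) = 0.0894

0.0894 Gyr


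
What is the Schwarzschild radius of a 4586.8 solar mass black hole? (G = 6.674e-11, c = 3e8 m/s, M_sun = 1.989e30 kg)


M = 4586.8 * 1.989e30 kg = 9.1231452e+33 kg. rs = 2GM/c^2 = 2 * 6.674e-11 * 9.1231452e+33 / (3e8)^2 = 1.353e+07

1.353e+07 m


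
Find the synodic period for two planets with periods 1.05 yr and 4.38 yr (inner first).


1/P_syn = |1/P1 - 1/P2| = |1/1.05 - 1/4.38| => P_syn = 1.3811

1.3811 years


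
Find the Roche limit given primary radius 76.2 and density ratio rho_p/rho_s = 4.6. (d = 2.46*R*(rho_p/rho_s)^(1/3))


d_Roche = 2.46 * 76.2 * 4.6^(1/3) = 311.7521

311.7521


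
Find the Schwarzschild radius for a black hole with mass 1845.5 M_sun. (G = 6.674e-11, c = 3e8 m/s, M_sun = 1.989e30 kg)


M = 1845.5 * 1.989e30 kg = 3.6706995e+33 kg. rs = 2GM/c^2 = 2 * 6.674e-11 * 3.6706995e+33 / (3e8)^2 = 5.444e+06

5.444e+06 m


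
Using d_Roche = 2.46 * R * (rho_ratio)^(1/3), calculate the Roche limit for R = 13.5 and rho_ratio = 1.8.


d_Roche = 2.46 * 13.5 * 1.8^(1/3) = 40.398

40.398


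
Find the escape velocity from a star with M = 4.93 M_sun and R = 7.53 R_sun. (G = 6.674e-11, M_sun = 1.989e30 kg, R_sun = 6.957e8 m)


M = 4.93 * 1.989e30 kg = 9.80577e+30 kg; R = 7.53 * 6.957e8 m = 5.238621e+09 m. v_esc = sqrt(2GM/R) = sqrt(2 * 6.674e-11 * 9.80577e+30 / 5.238621e+09) = 499850.8793

499850.8793 m/s


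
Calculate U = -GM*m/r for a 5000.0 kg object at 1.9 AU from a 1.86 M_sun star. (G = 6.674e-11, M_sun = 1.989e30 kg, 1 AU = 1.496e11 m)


M = 1.86 * 1.989e30 kg = 3.69954e+30 kg; r = 1.9 AU * 1.496e11 m/AU = 2.8424e+11 m. U = -GM*m/r = -(6.674e-11 * 3.69954e+30 * 5000.0) / 2.8424e+11 = -4.343e+12

-4.343e+12 J


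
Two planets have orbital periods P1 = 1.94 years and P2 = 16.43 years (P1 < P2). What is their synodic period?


1/P_syn = |1/P1 - 1/P2| = |1/1.94 - 1/16.43| => P_syn = 2.1997

2.1997 years


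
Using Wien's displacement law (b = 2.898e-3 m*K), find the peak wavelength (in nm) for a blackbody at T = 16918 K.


lam_max = b / T = 2.898e-3 / 16918 = 1.713e-07 m = 171.2968 nm

171.2968 nm


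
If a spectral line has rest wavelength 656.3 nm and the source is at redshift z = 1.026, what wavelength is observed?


lam_obs = lam_emit * (1 + z) = 656.3 * (1 + 1.026) = 1329.6638

1329.6638 nm


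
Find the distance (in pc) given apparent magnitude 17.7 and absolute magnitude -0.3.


d = 10^((m - M + 5)/5) = 10^((17.7 - -0.3 + 5)/5) = 39810.7171

39810.7171 pc


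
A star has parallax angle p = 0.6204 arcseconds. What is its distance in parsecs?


d = 1/p = 1/0.6204 = 1.6119

1.6119 pc


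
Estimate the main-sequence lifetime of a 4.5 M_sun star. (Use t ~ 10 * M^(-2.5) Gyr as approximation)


t = 10 * M^(-2.5) = 10 * 4.5^(-2.5) = 0.2328

0.2328 Gyr


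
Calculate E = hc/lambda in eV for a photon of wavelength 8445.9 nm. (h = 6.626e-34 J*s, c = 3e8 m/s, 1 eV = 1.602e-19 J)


E = hc/lambda = 6.626e-34 * 3e8 / 8.446e-06 = 2.354e-20 J = 0.1469 eV

0.1469 eV


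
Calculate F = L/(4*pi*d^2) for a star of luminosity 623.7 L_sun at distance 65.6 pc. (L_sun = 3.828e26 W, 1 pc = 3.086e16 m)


F = L / (4*pi*d^2) = 2.388e+29 / (4*pi*(2.024e+18)^2) = 4.636e-09

4.636e-09 W/m^2


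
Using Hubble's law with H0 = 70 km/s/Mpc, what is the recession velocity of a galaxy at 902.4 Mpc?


v = H0 * d = 70 * 902.4 = 63168.0

63168.0 km/s


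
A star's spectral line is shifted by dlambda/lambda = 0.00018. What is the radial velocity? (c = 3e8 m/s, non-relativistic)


v = (dlambda/lambda) * c = 0.00018 * 3e8 = 54000.0

54000.0 m/s


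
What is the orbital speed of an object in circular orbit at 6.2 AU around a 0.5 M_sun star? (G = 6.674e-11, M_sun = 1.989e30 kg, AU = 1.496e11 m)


v = sqrt(GM/r) = sqrt(6.674e-11 * 9.945e+29 / 9.275e+11) = 8459.2888

8459.2888 m/s


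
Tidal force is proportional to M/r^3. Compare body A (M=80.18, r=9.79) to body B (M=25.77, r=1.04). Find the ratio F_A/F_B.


Ratio = (M1/r1^3) / (M2/r2^3) = (80.18/9.79^3) / (25.77/1.04^3) = 0.0037

0.0037


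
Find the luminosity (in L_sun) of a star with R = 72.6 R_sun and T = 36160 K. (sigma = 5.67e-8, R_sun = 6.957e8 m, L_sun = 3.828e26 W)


R = 72.6 * 6.957e8 m = 5.050782e+10 m. L = 4*pi*R^2*sigma*T^4 = 4*pi*(5.050782e+10)^2 * 5.67e-8 * 36160^4 = 3.107591023e+33 W. L/L_sun = 3.107591023e+33 / 3.828e26 = 8.118e+06

8.118e+06 L_sun


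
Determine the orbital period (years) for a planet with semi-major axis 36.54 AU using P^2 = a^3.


P = a^(3/2) = 36.54^1.5 = 220.8782

220.8782 years


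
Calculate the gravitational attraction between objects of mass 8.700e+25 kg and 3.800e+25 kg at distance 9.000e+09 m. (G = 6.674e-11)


F = G*m1*m2/r^2 = 6.674e-11 * 8.700e+25 * 3.800e+25 / (9.000e+09)^2 = 6.674e-11 * 3.306e+51 / 8.100e+19 = 2.724e+21

2.724e+21 N


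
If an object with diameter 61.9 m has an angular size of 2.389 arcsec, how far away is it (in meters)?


D = size / theta_rad, theta_rad = 2.389 * pi/(180*3600) = 1.158e-05, D = 5.344e+06

5.344e+06 m


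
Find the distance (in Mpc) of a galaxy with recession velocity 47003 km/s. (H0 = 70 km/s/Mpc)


d = v / H0 = 47003 / 70 = 671.4714

671.4714 Mpc


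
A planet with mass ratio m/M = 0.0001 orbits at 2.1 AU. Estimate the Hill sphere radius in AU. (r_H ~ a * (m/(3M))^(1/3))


r_H = a * (m/3M)^(1/3) = 2.1 * (0.0001/3)^(1/3) = 0.0676

0.0676 AU


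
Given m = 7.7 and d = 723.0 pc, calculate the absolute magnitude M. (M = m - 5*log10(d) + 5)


M = m - 5*log10(d) + 5 = 7.7 - 5*log10(723.0) + 5 = -1.5957

-1.5957


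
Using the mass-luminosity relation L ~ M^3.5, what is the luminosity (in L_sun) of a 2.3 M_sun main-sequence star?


L/L_sun = (M/M_sun)^3.5 = 2.3^3.5 = 18.4522

18.4522 L_sun


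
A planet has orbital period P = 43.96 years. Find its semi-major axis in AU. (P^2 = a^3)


a = P^(2/3) = 43.96^(2/3) = 12.4558

12.4558 AU


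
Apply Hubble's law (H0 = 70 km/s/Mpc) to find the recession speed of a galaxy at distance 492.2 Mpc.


v = H0 * d = 70 * 492.2 = 34454.0

34454.0 km/s


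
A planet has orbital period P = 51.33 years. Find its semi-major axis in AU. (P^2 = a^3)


a = P^(2/3) = 51.33^(2/3) = 13.8117

13.8117 AU


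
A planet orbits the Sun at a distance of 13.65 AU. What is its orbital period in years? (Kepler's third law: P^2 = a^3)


P = a^(3/2) = 13.65^1.5 = 50.4312

50.4312 years


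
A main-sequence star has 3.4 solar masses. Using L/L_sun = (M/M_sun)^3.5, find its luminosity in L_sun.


L/L_sun = (M/M_sun)^3.5 = 3.4^3.5 = 72.473

72.473 L_sun


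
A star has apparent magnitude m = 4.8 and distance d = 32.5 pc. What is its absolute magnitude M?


M = m - 5*log10(d) + 5 = 4.8 - 5*log10(32.5) + 5 = 2.2406

2.2406


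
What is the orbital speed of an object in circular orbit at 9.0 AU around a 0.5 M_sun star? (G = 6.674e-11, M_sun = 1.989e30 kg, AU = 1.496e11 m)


v = sqrt(GM/r) = sqrt(6.674e-11 * 9.945e+29 / 1.346e+12) = 7021.1531

7021.1531 m/s


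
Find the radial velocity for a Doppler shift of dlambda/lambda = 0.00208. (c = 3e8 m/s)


v = (dlambda/lambda) * c = 0.00208 * 3e8 = 624000.0

624000.0 m/s


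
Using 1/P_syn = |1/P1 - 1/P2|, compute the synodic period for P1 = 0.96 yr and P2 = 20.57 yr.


1/P_syn = |1/P1 - 1/P2| = |1/0.96 - 1/20.57| => P_syn = 1.007

1.007 years


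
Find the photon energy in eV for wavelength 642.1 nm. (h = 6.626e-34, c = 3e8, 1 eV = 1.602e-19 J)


E = hc/lambda = 6.626e-34 * 3e8 / 6.421e-07 = 3.096e-19 J = 1.9324 eV

1.9324 eV


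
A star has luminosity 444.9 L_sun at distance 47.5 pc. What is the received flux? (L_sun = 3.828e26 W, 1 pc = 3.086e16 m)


F = L / (4*pi*d^2) = 1.703e+29 / (4*pi*(1.466e+18)^2) = 6.307e-09

6.307e-09 W/m^2


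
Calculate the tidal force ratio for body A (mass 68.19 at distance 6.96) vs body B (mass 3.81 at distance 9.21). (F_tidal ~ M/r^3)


Ratio = (M1/r1^3) / (M2/r2^3) = (68.19/6.96^3) / (3.81/9.21^3) = 41.4712

41.4712


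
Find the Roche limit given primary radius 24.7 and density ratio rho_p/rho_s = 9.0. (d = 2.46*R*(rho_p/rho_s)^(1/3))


d_Roche = 2.46 * 24.7 * 9.0^(1/3) = 126.3901

126.3901


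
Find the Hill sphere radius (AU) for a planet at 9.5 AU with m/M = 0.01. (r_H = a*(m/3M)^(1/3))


r_H = a * (m/3M)^(1/3) = 9.5 * (0.01/3)^(1/3) = 1.4191

1.4191 AU


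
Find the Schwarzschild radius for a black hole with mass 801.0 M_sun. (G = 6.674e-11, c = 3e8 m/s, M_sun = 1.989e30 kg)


M = 801.0 * 1.989e30 kg = 1.593189e+33 kg. rs = 2GM/c^2 = 2 * 6.674e-11 * 1.593189e+33 / (3e8)^2 = 2.363e+06

2.363e+06 m


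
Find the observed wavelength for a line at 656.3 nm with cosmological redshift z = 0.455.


lam_obs = lam_emit * (1 + z) = 656.3 * (1 + 0.455) = 954.9165

954.9165 nm


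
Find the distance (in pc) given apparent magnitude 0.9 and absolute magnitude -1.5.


d = 10^((m - M + 5)/5) = 10^((0.9 - -1.5 + 5)/5) = 30.1995

30.1995 pc


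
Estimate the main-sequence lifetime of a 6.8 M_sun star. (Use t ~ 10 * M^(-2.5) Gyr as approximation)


t = 10 * M^(-2.5) = 10 * 6.8^(-2.5) = 0.0829

0.0829 Gyr


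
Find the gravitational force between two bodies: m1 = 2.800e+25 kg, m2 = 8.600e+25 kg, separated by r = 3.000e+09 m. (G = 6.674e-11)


F = G*m1*m2/r^2 = 6.674e-11 * 2.800e+25 * 8.600e+25 / (3.000e+09)^2 = 6.674e-11 * 2.408e+51 / 9.000e+18 = 1.786e+22

1.786e+22 N


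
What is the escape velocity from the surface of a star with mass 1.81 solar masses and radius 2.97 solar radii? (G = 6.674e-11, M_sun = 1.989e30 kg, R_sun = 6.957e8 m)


M = 1.81 * 1.989e30 kg = 3.60009e+30 kg; R = 2.97 * 6.957e8 m = 2.066229e+09 m. v_esc = sqrt(2GM/R) = sqrt(2 * 6.674e-11 * 3.60009e+30 / 2.066229e+09) = 482253.6814

482253.6814 m/s


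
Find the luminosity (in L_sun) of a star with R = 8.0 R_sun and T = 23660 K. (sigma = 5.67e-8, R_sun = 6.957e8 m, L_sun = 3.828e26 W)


R = 8.0 * 6.957e8 m = 5.5656e+09 m. L = 4*pi*R^2*sigma*T^4 = 4*pi*(5.5656e+09)^2 * 5.67e-8 * 23660^4 = 6.916332518e+30 W. L/L_sun = 6.916332518e+30 / 3.828e26 = 18067.7443

18067.7443 L_sun


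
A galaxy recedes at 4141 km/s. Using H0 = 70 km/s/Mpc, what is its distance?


d = v / H0 = 4141 / 70 = 59.1571

59.1571 Mpc


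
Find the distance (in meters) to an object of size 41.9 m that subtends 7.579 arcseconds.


D = size / theta_rad, theta_rad = 7.579 * pi/(180*3600) = 3.674e-05, D = 1.140e+06

1.140e+06 m


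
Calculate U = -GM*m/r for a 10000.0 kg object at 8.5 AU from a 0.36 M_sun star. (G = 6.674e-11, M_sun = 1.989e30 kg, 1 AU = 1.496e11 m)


M = 0.36 * 1.989e30 kg = 7.1604e+29 kg; r = 8.5 AU * 1.496e11 m/AU = 1.2716e+12 m. U = -GM*m/r = -(6.674e-11 * 7.1604e+29 * 10000.0) / 1.2716e+12 = -3.758e+11

-3.758e+11 J


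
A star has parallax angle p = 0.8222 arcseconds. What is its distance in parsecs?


d = 1/p = 1/0.8222 = 1.2162

1.2162 pc


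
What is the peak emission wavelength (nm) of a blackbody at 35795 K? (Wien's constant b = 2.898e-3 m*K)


lam_max = b / T = 2.898e-3 / 35795 = 8.096e-08 m = 80.961 nm

80.961 nm


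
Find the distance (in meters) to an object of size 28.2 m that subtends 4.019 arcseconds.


D = size / theta_rad, theta_rad = 4.019 * pi/(180*3600) = 1.948e-05, D = 1.447e+06

1.447e+06 m


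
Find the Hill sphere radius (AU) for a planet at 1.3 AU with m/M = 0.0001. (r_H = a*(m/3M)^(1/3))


r_H = a * (m/3M)^(1/3) = 1.3 * (0.0001/3)^(1/3) = 0.0418

0.0418 AU


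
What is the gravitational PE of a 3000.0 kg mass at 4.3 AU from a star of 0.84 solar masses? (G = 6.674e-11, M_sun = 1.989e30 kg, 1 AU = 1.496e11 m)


M = 0.84 * 1.989e30 kg = 1.67076e+30 kg; r = 4.3 AU * 1.496e11 m/AU = 6.4328e+11 m. U = -GM*m/r = -(6.674e-11 * 1.67076e+30 * 3000.0) / 6.4328e+11 = -5.200e+11

-5.200e+11 J


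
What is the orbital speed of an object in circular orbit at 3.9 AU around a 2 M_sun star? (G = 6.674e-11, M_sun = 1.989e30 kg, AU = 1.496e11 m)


v = sqrt(GM/r) = sqrt(6.674e-11 * 3.978e+30 / 5.834e+11) = 21331.7945

21331.7945 m/s


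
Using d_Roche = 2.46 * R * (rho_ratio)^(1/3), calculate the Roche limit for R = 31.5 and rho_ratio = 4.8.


d_Roche = 2.46 * 31.5 * 4.8^(1/3) = 130.7152

130.7152


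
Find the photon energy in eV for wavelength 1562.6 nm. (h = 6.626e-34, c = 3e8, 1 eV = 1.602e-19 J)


E = hc/lambda = 6.626e-34 * 3e8 / 1.563e-06 = 1.272e-19 J = 0.7941 eV

0.7941 eV


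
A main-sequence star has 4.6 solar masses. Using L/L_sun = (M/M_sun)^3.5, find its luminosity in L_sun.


L/L_sun = (M/M_sun)^3.5 = 4.6^3.5 = 208.7625

208.7625 L_sun


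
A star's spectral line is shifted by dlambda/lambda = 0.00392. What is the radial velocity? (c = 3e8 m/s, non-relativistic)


v = (dlambda/lambda) * c = 0.00392 * 3e8 = 1.176e+06

1.176e+06 m/s


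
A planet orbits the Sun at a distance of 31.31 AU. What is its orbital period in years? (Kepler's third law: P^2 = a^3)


P = a^(3/2) = 31.31^1.5 = 175.1962

175.1962 years


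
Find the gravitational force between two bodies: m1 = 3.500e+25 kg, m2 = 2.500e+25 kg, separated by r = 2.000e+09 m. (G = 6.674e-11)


F = G*m1*m2/r^2 = 6.674e-11 * 3.500e+25 * 2.500e+25 / (2.000e+09)^2 = 6.674e-11 * 8.750e+50 / 4.000e+18 = 1.460e+22

1.460e+22 N


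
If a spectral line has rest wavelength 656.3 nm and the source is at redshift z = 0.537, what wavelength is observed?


lam_obs = lam_emit * (1 + z) = 656.3 * (1 + 0.537) = 1008.7331

1008.7331 nm


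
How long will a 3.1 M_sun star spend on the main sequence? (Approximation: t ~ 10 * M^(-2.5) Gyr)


t = 10 * M^(-2.5) = 10 * 3.1^(-2.5) = 0.591

0.591 Gyr


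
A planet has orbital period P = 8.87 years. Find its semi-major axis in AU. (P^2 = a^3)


a = P^(2/3) = 8.87^(2/3) = 4.285

4.285 AU


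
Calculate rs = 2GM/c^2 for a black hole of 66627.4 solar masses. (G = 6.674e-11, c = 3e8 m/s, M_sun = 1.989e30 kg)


M = 66627.4 * 1.989e30 kg = 1.325218986e+35 kg. rs = 2GM/c^2 = 2 * 6.674e-11 * 1.325218986e+35 / (3e8)^2 = 1.965e+08

1.965e+08 m


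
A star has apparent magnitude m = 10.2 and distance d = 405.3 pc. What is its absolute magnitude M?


M = m - 5*log10(d) + 5 = 10.2 - 5*log10(405.3) + 5 = 2.1611

2.1611


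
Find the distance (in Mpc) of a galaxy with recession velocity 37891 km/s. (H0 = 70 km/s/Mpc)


d = v / H0 = 37891 / 70 = 541.3

541.3 Mpc


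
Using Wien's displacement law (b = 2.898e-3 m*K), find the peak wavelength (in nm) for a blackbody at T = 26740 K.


lam_max = b / T = 2.898e-3 / 26740 = 1.084e-07 m = 108.377 nm

108.377 nm


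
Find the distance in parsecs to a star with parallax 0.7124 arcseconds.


d = 1/p = 1/0.7124 = 1.4037

1.4037 pc


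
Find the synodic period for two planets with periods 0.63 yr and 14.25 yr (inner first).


1/P_syn = |1/P1 - 1/P2| = |1/0.63 - 1/14.25| => P_syn = 0.6591

0.6591 years


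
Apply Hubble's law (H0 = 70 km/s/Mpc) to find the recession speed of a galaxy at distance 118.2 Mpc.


v = H0 * d = 70 * 118.2 = 8274.0

8274.0 km/s


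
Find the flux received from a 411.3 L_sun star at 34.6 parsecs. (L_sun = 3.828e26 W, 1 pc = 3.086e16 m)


F = L / (4*pi*d^2) = 1.574e+29 / (4*pi*(1.068e+18)^2) = 1.099e-08

1.099e-08 W/m^2


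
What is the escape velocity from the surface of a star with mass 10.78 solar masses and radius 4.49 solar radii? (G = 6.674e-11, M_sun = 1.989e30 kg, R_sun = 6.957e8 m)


M = 10.78 * 1.989e30 kg = 2.144142e+31 kg; R = 4.49 * 6.957e8 m = 3.123693e+09 m. v_esc = sqrt(2GM/R) = sqrt(2 * 6.674e-11 * 2.144142e+31 / 3.123693e+09) = 957195.6115

957195.6115 m/s


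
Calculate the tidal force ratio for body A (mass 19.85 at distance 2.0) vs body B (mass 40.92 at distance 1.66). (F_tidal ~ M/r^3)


Ratio = (M1/r1^3) / (M2/r2^3) = (19.85/2.0^3) / (40.92/1.66^3) = 0.2774

0.2774


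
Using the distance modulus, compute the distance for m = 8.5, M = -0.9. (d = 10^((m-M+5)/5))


d = 10^((m - M + 5)/5) = 10^((8.5 - -0.9 + 5)/5) = 758.5776

758.5776 pc


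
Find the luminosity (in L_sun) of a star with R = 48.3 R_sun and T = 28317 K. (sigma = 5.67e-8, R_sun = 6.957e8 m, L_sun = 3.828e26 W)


R = 48.3 * 6.957e8 m = 3.360231e+10 m. L = 4*pi*R^2*sigma*T^4 = 4*pi*(3.360231e+10)^2 * 5.67e-8 * 28317^4 = 5.172734099e+32 W. L/L_sun = 5.172734099e+32 / 3.828e26 = 1.351e+06

1.351e+06 L_sun


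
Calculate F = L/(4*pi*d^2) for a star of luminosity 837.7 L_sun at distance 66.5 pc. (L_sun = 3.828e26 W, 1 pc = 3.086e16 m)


F = L / (4*pi*d^2) = 3.207e+29 / (4*pi*(2.052e+18)^2) = 6.059e-09

6.059e-09 W/m^2


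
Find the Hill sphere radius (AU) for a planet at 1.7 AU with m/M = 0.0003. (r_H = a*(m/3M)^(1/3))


r_H = a * (m/3M)^(1/3) = 1.7 * (0.0003/3)^(1/3) = 0.0789

0.0789 AU


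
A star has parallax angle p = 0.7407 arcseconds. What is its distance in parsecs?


d = 1/p = 1/0.7407 = 1.3501

1.3501 pc


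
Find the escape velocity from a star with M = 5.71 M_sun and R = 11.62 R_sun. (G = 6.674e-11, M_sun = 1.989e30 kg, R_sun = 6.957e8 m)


M = 5.71 * 1.989e30 kg = 1.135719e+31 kg; R = 11.62 * 6.957e8 m = 8.084034e+09 m. v_esc = sqrt(2GM/R) = sqrt(2 * 6.674e-11 * 1.135719e+31 / 8.084034e+09) = 433041.4607

433041.4607 m/s


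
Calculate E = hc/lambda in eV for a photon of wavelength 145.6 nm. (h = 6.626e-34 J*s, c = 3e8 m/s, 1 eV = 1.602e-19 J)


E = hc/lambda = 6.626e-34 * 3e8 / 1.456e-07 = 1.365e-18 J = 8.5221 eV

8.5221 eV


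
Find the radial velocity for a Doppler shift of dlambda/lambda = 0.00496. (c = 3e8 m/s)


v = (dlambda/lambda) * c = 0.00496 * 3e8 = 1.488e+06

1.488e+06 m/s


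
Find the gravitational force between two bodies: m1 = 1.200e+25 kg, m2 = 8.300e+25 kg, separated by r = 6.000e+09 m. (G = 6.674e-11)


F = G*m1*m2/r^2 = 6.674e-11 * 1.200e+25 * 8.300e+25 / (6.000e+09)^2 = 6.674e-11 * 9.960e+50 / 3.600e+19 = 1.846e+21

1.846e+21 N


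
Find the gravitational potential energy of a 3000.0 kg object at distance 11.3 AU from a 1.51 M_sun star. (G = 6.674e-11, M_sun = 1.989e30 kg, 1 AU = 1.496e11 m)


M = 1.51 * 1.989e30 kg = 3.00339e+30 kg; r = 11.3 AU * 1.496e11 m/AU = 1.69048e+12 m. U = -GM*m/r = -(6.674e-11 * 3.00339e+30 * 3000.0) / 1.69048e+12 = -3.557e+11

-3.557e+11 J


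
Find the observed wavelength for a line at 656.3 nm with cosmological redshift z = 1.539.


lam_obs = lam_emit * (1 + z) = 656.3 * (1 + 1.539) = 1666.3457

1666.3457 nm


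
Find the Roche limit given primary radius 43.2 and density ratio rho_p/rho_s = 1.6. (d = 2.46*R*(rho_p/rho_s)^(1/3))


d_Roche = 2.46 * 43.2 * 1.6^(1/3) = 124.2965

124.2965


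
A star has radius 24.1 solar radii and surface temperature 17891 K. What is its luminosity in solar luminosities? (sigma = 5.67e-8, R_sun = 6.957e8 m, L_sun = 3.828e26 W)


R = 24.1 * 6.957e8 m = 1.676637e+10 m. L = 4*pi*R^2*sigma*T^4 = 4*pi*(1.676637e+10)^2 * 5.67e-8 * 17891^4 = 2.052151775e+31 W. L/L_sun = 2.052151775e+31 / 3.828e26 = 53608.9805

53608.9805 L_sun


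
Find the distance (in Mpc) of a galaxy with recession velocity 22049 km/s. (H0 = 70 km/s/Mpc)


d = v / H0 = 22049 / 70 = 314.9857

314.9857 Mpc


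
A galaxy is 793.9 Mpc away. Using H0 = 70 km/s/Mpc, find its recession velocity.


v = H0 * d = 70 * 793.9 = 55573.0

55573.0 km/s


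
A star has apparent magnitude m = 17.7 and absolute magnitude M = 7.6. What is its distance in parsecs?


d = 10^((m - M + 5)/5) = 10^((17.7 - 7.6 + 5)/5) = 1047.1285

1047.1285 pc


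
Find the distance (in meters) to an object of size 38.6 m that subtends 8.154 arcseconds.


D = size / theta_rad, theta_rad = 8.154 * pi/(180*3600) = 3.953e-05, D = 976431.386

976431.386 m


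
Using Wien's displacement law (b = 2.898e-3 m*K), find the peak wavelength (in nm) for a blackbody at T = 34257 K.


lam_max = b / T = 2.898e-3 / 34257 = 8.460e-08 m = 84.5958 nm

84.5958 nm


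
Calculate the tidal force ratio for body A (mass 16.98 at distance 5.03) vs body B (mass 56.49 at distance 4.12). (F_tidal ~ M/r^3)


Ratio = (M1/r1^3) / (M2/r2^3) = (16.98/5.03^3) / (56.49/4.12^3) = 0.1652

0.1652


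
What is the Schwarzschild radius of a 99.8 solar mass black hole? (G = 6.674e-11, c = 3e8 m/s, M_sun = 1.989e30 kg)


M = 99.8 * 1.989e30 kg = 1.985022e+32 kg. rs = 2GM/c^2 = 2 * 6.674e-11 * 1.985022e+32 / (3e8)^2 = 294400.8184

294400.8184 m


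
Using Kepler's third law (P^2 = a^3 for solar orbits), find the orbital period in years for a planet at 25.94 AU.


P = a^(3/2) = 25.94^1.5 = 132.1159

132.1159 years


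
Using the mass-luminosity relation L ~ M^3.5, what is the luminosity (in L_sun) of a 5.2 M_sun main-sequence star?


L/L_sun = (M/M_sun)^3.5 = 5.2^3.5 = 320.6356

320.6356 L_sun


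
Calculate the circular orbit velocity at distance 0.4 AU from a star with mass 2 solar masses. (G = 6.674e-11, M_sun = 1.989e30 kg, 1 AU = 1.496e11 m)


v = sqrt(GM/r) = sqrt(6.674e-11 * 3.978e+30 / 5.984e+10) = 66608.5068

66608.5068 m/s


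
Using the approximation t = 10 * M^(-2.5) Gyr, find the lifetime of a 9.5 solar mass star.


t = 10 * M^(-2.5) = 10 * 9.5^(-2.5) = 0.0359

0.0359 Gyr


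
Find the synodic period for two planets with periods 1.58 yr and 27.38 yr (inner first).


1/P_syn = |1/P1 - 1/P2| = |1/1.58 - 1/27.38| => P_syn = 1.6768

1.6768 years


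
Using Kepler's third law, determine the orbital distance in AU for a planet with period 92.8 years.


a = P^(2/3) = 92.8^(2/3) = 20.4974

20.4974 AU


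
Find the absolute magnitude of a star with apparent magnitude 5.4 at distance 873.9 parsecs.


M = m - 5*log10(d) + 5 = 5.4 - 5*log10(873.9) + 5 = -4.3073

-4.3073


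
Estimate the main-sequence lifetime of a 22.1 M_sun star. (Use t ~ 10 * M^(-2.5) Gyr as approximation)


t = 10 * M^(-2.5) = 10 * 22.1^(-2.5) = 0.0044

0.0044 Gyr


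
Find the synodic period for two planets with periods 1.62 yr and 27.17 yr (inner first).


1/P_syn = |1/P1 - 1/P2| = |1/1.62 - 1/27.17| => P_syn = 1.7227

1.7227 years


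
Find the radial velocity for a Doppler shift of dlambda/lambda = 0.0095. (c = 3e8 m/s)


v = (dlambda/lambda) * c = 0.0095 * 3e8 = 2.850e+06

2.850e+06 m/s


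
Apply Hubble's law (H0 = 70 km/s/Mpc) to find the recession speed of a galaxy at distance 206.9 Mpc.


v = H0 * d = 70 * 206.9 = 14483.0

14483.0 km/s


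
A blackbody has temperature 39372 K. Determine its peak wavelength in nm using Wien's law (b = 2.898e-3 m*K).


lam_max = b / T = 2.898e-3 / 39372 = 7.361e-08 m = 73.6056 nm

73.6056 nm


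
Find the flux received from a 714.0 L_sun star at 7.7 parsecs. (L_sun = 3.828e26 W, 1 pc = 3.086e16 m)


F = L / (4*pi*d^2) = 2.733e+29 / (4*pi*(2.376e+17)^2) = 3.852e-07

3.852e-07 W/m^2


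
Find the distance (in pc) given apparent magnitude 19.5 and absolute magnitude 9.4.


d = 10^((m - M + 5)/5) = 10^((19.5 - 9.4 + 5)/5) = 1047.1285

1047.1285 pc


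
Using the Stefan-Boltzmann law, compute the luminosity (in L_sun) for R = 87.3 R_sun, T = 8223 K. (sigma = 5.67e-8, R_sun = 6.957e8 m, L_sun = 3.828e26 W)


R = 87.3 * 6.957e8 m = 6.073461e+10 m. L = 4*pi*R^2*sigma*T^4 = 4*pi*(6.073461e+10)^2 * 5.67e-8 * 8223^4 = 1.20167376e+31 W. L/L_sun = 1.20167376e+31 / 3.828e26 = 31391.6865

31391.6865 L_sun


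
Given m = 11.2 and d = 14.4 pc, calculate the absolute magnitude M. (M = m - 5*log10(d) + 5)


M = m - 5*log10(d) + 5 = 11.2 - 5*log10(14.4) + 5 = 10.4082

10.4082


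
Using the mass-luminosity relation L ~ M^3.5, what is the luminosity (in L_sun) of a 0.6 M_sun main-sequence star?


L/L_sun = (M/M_sun)^3.5 = 0.6^3.5 = 0.1673

0.1673 L_sun


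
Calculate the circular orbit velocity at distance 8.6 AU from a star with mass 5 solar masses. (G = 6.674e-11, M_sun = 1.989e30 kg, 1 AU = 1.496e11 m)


v = sqrt(GM/r) = sqrt(6.674e-11 * 9.945e+30 / 1.287e+12) = 22713.3123

22713.3123 m/s


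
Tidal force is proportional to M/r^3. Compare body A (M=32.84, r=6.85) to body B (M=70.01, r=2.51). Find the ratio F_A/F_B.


Ratio = (M1/r1^3) / (M2/r2^3) = (32.84/6.85^3) / (70.01/2.51^3) = 0.0231

0.0231


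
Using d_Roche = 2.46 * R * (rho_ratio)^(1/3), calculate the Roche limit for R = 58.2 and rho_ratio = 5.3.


d_Roche = 2.46 * 58.2 * 5.3^(1/3) = 249.6223

249.6223


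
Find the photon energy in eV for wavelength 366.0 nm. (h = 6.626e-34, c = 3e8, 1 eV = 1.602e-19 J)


E = hc/lambda = 6.626e-34 * 3e8 / 3.660e-07 = 5.431e-19 J = 3.3902 eV

3.3902 eV


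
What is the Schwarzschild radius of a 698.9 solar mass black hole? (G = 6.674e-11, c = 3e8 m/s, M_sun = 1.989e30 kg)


M = 698.9 * 1.989e30 kg = 1.3901121e+33 kg. rs = 2GM/c^2 = 2 * 6.674e-11 * 1.3901121e+33 / (3e8)^2 = 2.062e+06

2.062e+06 m


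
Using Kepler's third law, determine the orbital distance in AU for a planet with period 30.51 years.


a = P^(2/3) = 30.51^(2/3) = 9.764

9.764 AU


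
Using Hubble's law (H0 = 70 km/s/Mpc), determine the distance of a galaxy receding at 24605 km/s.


d = v / H0 = 24605 / 70 = 351.5

351.5 Mpc


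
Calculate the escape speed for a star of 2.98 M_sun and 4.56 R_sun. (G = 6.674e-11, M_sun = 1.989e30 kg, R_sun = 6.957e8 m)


M = 2.98 * 1.989e30 kg = 5.92722e+30 kg; R = 4.56 * 6.957e8 m = 3.172392e+09 m. v_esc = sqrt(2GM/R) = sqrt(2 * 6.674e-11 * 5.92722e+30 / 3.172392e+09) = 499390.4116

499390.4116 m/s


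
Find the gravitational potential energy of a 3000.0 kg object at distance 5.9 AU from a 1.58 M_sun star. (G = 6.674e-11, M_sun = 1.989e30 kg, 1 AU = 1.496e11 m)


M = 1.58 * 1.989e30 kg = 3.14262e+30 kg; r = 5.9 AU * 1.496e11 m/AU = 8.8264e+11 m. U = -GM*m/r = -(6.674e-11 * 3.14262e+30 * 3000.0) / 8.8264e+11 = -7.129e+11

-7.129e+11 J


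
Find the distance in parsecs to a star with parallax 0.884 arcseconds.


d = 1/p = 1/0.884 = 1.1312

1.1312 pc


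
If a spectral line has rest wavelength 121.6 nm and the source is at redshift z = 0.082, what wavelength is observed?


lam_obs = lam_emit * (1 + z) = 121.6 * (1 + 0.082) = 131.5712

131.5712 nm


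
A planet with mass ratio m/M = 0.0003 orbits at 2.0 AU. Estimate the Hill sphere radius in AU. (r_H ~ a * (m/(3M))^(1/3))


r_H = a * (m/3M)^(1/3) = 2.0 * (0.0003/3)^(1/3) = 0.0928

0.0928 AU
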